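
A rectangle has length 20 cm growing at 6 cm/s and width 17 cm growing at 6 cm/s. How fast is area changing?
222 cm²/s

A = lw
dA/dt = w·dl/dt + l·dw/dt = 17·6 + 20·6 = 222 cm²/s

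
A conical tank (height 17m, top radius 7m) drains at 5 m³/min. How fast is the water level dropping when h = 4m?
1445/(784π) ≈ 0.5867 m/min

r/h = 7/17, so r = (7/17)h
V = (1/3)πr²h = (1/3)π((7/17)h)²h = (49/867)πh³
dV/dh = (49/289)πh²
dh/dt = (dV/dt)/(dV/dh) = -5/((49/289)π·4²) = -1445/(784π) m/min
The level is dropping at 1445/(784π) ≈ 0.5867 m/min.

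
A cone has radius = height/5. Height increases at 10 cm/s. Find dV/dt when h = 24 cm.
1152π/5 cm³/s

V = (1/3)π(h/5)²h = πh³/75
dV/dt = πh²/25 · 10
At h = 24: dV/dt = 1152π/5 cm³/s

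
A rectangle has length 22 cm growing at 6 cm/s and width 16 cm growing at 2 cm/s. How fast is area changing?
140 cm²/s

A = lw
dA/dt = w·dl/dt + l·dw/dt = 16·6 + 22·2 = 140 cm²/s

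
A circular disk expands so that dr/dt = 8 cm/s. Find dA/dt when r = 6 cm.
96π cm²/s

A = πr²
dA/dt = 2πr · dr/dt = 2π(6)(8) = 96π cm²/s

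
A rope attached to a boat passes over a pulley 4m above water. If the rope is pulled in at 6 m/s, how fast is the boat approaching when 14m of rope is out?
14√5/5 ≈ 6.261 m/s

rope² = x² + 4²
x = √(14² - 4²) = 6√5
dx/dt = (rope/x) · d(rope)/dt = (14/(6√5)) · (-6) = -14√5/5 m/s
The boat approaches at 14√5/5 ≈ 6.261 m/s.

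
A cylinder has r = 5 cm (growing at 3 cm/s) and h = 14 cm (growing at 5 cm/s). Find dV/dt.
545π cm³/s

V = πr²h
dV/dt = 2πrh·dr/dt + πr²·dh/dt
= 2π(5)(14)(3) + π(5)²(5)
= 545π cm³/s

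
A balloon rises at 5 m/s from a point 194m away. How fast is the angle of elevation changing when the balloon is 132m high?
0.017617 rad/s

tan(θ) = y/194
sec²(θ) · dθ/dt = (1/194) · dy/dt
dθ/dt = cos²(θ)/194 · 5 = 194/(194² + 132²) · 5
dθ/dt = 0.017617 rad/s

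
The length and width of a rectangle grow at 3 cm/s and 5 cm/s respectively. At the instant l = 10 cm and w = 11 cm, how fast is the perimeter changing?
16 cm/s

P = 2(l + w)
dP/dt = 2(dl/dt + dw/dt) = 2(3 + 5) = 16 cm/s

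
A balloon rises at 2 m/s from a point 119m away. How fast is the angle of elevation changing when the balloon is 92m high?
0.010519 rad/s

tan(θ) = y/119
sec²(θ) · dθ/dt = (1/119) · dy/dt
dθ/dt = cos²(θ)/119 · 2 = 119/(119² + 92²) · 2
dθ/dt = 0.010519 rad/s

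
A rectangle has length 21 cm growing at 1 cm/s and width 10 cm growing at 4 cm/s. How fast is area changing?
94 cm²/s

A = lw
dA/dt = w·dl/dt + l·dw/dt = 10·1 + 21·4 = 94 cm²/s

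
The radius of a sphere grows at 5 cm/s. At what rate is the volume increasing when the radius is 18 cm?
6480π cm³/s

V = (4/3)πr³
dV/dt = dV/dr · dr/dt = 4πr² · 5
At r = 18: dV/dt = 6480π cm³/s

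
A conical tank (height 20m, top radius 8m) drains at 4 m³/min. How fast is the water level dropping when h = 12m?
25/(144π) ≈ 0.05526 m/min

r/h = 8/20, so r = (2/5)h
V = (1/3)πr²h = (1/3)π((2/5)h)²h = (4/75)πh³
dV/dh = (4/25)πh²
dh/dt = (dV/dt)/(dV/dh) = -4/((4/25)π·12²) = -25/(144π) m/min
The level is dropping at 25/(144π) ≈ 0.05526 m/min.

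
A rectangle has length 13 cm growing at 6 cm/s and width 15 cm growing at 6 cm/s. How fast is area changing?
168 cm²/s

A = lw
dA/dt = w·dl/dt + l·dw/dt = 15·6 + 13·6 = 168 cm²/s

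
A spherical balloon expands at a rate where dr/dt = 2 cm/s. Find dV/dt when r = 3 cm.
72π cm³/s

V = (4/3)πr³
dV/dt = dV/dr · dr/dt = 4πr² · 2
At r = 3: dV/dt = 72π cm³/s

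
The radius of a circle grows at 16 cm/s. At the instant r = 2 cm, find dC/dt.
32π cm/s

C = 2πr
dC/dt = 2π · dr/dt = 2π · 16 = 32π cm/s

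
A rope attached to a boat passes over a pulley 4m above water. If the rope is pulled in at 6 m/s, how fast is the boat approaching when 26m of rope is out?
26√165/55 ≈ 6.072 m/s

rope² = x² + 4²
x = √(26² - 4²) = 2√165
dx/dt = (rope/x) · d(rope)/dt = (26/(2√165)) · (-6) = -26√165/55 m/s
The boat approaches at 26√165/55 ≈ 6.072 m/s.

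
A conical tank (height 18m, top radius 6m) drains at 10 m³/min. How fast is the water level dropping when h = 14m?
45/(98π) ≈ 0.1462 m/min

r/h = 6/18, so r = (1/3)h
V = (1/3)πr²h = (1/3)π((1/3)h)²h = (1/27)πh³
dV/dh = (1/9)πh²
dh/dt = (dV/dt)/(dV/dh) = -10/((1/9)π·14²) = -45/(98π) m/min
The level is dropping at 45/(98π) ≈ 0.1462 m/min.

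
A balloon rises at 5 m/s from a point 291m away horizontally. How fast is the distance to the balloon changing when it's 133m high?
133√102370/20474 ≈ 2.078 m/s

z² = 291² + y²
z = √(291² + 133²) = √102370
dz/dt = y/z · dy/dt = 133/√102370 · 5 = 133√102370/20474 ≈ 2.078 m/s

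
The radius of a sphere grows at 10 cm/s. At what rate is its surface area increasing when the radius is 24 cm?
1920π cm²/s

S = 4πr²
dS/dt = dS/dr · dr/dt = 8πr · 10
At r = 24: dS/dt = 1920π cm²/s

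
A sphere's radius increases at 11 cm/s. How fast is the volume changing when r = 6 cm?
1584π cm³/s

V = (4/3)πr³
dV/dt = dV/dr · dr/dt = 4πr² · 11
At r = 6: dV/dt = 1584π cm³/s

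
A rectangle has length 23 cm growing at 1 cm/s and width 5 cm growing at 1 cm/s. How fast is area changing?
28 cm²/s

A = lw
dA/dt = w·dl/dt + l·dw/dt = 5·1 + 23·1 = 28 cm²/s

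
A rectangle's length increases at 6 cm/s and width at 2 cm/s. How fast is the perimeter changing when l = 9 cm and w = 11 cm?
16 cm/s

P = 2(l + w)
dP/dt = 2(dl/dt + dw/dt) = 2(6 + 2) = 16 cm/s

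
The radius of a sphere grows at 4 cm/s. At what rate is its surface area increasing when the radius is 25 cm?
800π cm²/s

S = 4πr²
dS/dt = dS/dr · dr/dt = 8πr · 4
At r = 25: dS/dt = 800π cm²/s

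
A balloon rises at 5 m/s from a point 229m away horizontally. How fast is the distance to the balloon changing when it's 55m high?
275√55466/55466 ≈ 1.168 m/s

z² = 229² + y²
z = √(229² + 55²) = √55466
dz/dt = y/z · dy/dt = 55/√55466 · 5 = 275√55466/55466 ≈ 1.168 m/s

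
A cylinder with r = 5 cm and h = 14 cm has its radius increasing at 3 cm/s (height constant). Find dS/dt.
144π cm²/s

S = 2πrh + 2πr² (lateral + bases)
dS/dt = (2πh + 4πr)·dr/dt = (2π·14 + 4π·5)·3
= 144π cm²/s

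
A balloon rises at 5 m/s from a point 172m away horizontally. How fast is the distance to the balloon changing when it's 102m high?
255√9997/9997 ≈ 2.55 m/s

z² = 172² + y²
z = √(172² + 102²) = 2√9997
dz/dt = y/z · dy/dt = 102/(2√9997) · 5 = 255√9997/9997 ≈ 2.55 m/s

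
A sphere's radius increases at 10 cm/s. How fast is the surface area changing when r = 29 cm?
2320π cm²/s

S = 4πr²
dS/dt = dS/dr · dr/dt = 8πr · 10
At r = 29: dS/dt = 2320π cm²/s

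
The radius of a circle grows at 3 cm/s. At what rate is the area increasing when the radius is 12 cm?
72π cm²/s

A = πr²
dA/dt = 2πr · dr/dt = 2π(12)(3) = 72π cm²/s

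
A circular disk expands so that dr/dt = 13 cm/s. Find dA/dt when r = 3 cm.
78π cm²/s

A = πr²
dA/dt = 2πr · dr/dt = 2π(3)(13) = 78π cm²/s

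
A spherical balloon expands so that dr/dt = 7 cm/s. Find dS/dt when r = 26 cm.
1456π cm²/s

S = 4πr²
dS/dt = dS/dr · dr/dt = 8πr · 7
At r = 26: dS/dt = 1456π cm²/s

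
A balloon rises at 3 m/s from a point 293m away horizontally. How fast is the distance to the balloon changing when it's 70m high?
210√90749/90749 ≈ 0.6971 m/s

z² = 293² + y²
z = √(293² + 70²) = √90749
dz/dt = y/z · dy/dt = 70/√90749 · 3 = 210√90749/90749 ≈ 0.6971 m/s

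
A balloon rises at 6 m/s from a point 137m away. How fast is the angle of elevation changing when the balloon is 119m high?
0.024962 rad/s

tan(θ) = y/137
sec²(θ) · dθ/dt = (1/137) · dy/dt
dθ/dt = cos²(θ)/137 · 6 = 137/(137² + 119²) · 6
dθ/dt = 0.024962 rad/s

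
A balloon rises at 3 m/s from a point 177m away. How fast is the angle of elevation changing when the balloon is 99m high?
0.01291 rad/s

tan(θ) = y/177
sec²(θ) · dθ/dt = (1/177) · dy/dt
dθ/dt = cos²(θ)/177 · 3 = 177/(177² + 99²) · 3
dθ/dt = 0.01291 rad/s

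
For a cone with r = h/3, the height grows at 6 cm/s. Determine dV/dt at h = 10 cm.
200π/3 cm³/s

V = (1/3)π(h/3)²h = πh³/27
dV/dt = πh²/9 · 6
At h = 10: dV/dt = 200π/3 cm³/s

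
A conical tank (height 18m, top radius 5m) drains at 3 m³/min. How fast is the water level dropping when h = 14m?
243/(1225π) ≈ 0.06314 m/min

r/h = 5/18, so r = (5/18)h
V = (1/3)πr²h = (1/3)π((5/18)h)²h = (25/972)πh³
dV/dh = (25/324)πh²
dh/dt = (dV/dt)/(dV/dh) = -3/((25/324)π·14²) = -243/(1225π) m/min
The level is dropping at 243/(1225π) ≈ 0.06314 m/min.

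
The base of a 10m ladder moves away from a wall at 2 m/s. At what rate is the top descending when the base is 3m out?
6√91/91 ≈ 0.629 m/s

x² + y² = 10²
2x·dx/dt + 2y·dy/dt = 0
dy/dt = -x/y · dx/dt = -3/√91 · 2 = -6√91/91 m/s
The top is descending at 6√91/91 ≈ 0.629 m/s.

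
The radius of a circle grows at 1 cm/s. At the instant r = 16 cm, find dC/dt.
2π cm/s

C = 2πr
dC/dt = 2π · dr/dt = 2π · 1 = 2π cm/s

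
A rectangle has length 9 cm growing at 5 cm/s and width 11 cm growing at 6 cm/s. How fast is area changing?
109 cm²/s

A = lw
dA/dt = w·dl/dt + l·dw/dt = 11·5 + 9·6 = 109 cm²/s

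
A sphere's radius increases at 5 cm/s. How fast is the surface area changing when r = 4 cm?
160π cm²/s

S = 4πr²
dS/dt = dS/dr · dr/dt = 8πr · 5
At r = 4: dS/dt = 160π cm²/s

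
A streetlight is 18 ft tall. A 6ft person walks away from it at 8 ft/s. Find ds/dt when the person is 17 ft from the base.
4 ft/s

By similar triangles: 18/(x+s) = 6/s
Solving: s = 6x/12
ds/dt = 6/12 · dx/dt = 1/2 · 8 = 4 ft/s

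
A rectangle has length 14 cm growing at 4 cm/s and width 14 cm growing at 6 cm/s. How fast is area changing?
140 cm²/s

A = lw
dA/dt = w·dl/dt + l·dw/dt = 14·4 + 14·6 = 140 cm²/s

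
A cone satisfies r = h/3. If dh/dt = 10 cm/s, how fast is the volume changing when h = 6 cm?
40π cm³/s

V = (1/3)π(h/3)²h = πh³/27
dV/dt = πh²/9 · 10
At h = 6: dV/dt = 40π cm³/s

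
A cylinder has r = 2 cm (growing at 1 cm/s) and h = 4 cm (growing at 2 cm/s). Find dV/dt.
24π cm³/s

V = πr²h
dV/dt = 2πrh·dr/dt + πr²·dh/dt
= 2π(2)(4)(1) + π(2)²(2)
= 24π cm³/s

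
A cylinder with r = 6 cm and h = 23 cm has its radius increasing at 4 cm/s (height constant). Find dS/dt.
280π cm²/s

S = 2πrh + 2πr² (lateral + bases)
dS/dt = (2πh + 4πr)·dr/dt = (2π·23 + 4π·6)·4
= 280π cm²/s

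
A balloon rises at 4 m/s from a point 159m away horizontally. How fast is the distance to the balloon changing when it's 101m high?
202√35482/17741 ≈ 2.145 m/s

z² = 159² + y²
z = √(159² + 101²) = √35482
dz/dt = y/z · dy/dt = 101/√35482 · 4 = 202√35482/17741 ≈ 2.145 m/s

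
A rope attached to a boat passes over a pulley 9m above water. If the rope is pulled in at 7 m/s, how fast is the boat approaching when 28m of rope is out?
196√703/703 ≈ 7.392 m/s

rope² = x² + 9²
x = √(28² - 9²) = √703
dx/dt = (rope/x) · d(rope)/dt = (28/√703) · (-7) = -196√703/703 m/s
The boat approaches at 196√703/703 ≈ 7.392 m/s.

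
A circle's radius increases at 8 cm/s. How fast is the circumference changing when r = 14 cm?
16π cm/s

C = 2πr
dC/dt = 2π · dr/dt = 2π · 8 = 16π cm/s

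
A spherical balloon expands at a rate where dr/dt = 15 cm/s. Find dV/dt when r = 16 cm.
15360π cm³/s

V = (4/3)πr³
dV/dt = dV/dr · dr/dt = 4πr² · 15
At r = 16: dV/dt = 15360π cm³/s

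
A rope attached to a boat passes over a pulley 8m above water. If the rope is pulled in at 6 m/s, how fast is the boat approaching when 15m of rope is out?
90√161/161 ≈ 7.093 m/s

rope² = x² + 8²
x = √(15² - 8²) = √161
dx/dt = (rope/x) · d(rope)/dt = (15/√161) · (-6) = -90√161/161 m/s
The boat approaches at 90√161/161 ≈ 7.093 m/s.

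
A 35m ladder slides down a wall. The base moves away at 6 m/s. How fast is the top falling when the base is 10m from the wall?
4√5/5 ≈ 1.789 m/s

x² + y² = 35²
2x·dx/dt + 2y·dy/dt = 0
dy/dt = -x/y · dx/dt = -10/(15√5) · 6 = -4√5/5 m/s
The top is descending at 4√5/5 ≈ 1.789 m/s.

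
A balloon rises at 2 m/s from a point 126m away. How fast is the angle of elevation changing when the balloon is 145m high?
0.006829 rad/s

tan(θ) = y/126
sec²(θ) · dθ/dt = (1/126) · dy/dt
dθ/dt = cos²(θ)/126 · 2 = 126/(126² + 145²) · 2
dθ/dt = 0.006829 rad/s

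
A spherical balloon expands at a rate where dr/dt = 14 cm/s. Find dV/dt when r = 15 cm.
12600π cm³/s

V = (4/3)πr³
dV/dt = dV/dr · dr/dt = 4πr² · 14
At r = 15: dV/dt = 12600π cm³/s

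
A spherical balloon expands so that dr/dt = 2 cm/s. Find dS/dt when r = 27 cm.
432π cm²/s

S = 4πr²
dS/dt = dS/dr · dr/dt = 8πr · 2
At r = 27: dS/dt = 432π cm²/s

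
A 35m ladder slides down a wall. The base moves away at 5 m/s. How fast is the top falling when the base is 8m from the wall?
40√129/387 ≈ 1.174 m/s

x² + y² = 35²
2x·dx/dt + 2y·dy/dt = 0
dy/dt = -x/y · dx/dt = -8/(3√129) · 5 = -40√129/387 m/s
The top is descending at 40√129/387 ≈ 1.174 m/s.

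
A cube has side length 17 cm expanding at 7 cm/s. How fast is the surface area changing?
1428 cm²/s

A = 6s²
dA/dt = 12s · ds/dt = 12·17·7 = 1428 cm²/s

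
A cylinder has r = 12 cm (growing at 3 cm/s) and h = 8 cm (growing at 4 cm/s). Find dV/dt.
1152π cm³/s

V = πr²h
dV/dt = 2πrh·dr/dt + πr²·dh/dt
= 2π(12)(8)(3) + π(12)²(4)
= 1152π cm³/s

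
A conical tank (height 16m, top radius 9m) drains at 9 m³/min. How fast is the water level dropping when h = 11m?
256/(1089π) ≈ 0.07483 m/min

r/h = 9/16, so r = (9/16)h
V = (1/3)πr²h = (1/3)π((9/16)h)²h = (27/256)πh³
dV/dh = (81/256)πh²
dh/dt = (dV/dt)/(dV/dh) = -9/((81/256)π·11²) = -256/(1089π) m/min
The level is dropping at 256/(1089π) ≈ 0.07483 m/min.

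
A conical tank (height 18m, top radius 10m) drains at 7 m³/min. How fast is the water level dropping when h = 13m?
567/(4225π) ≈ 0.04272 m/min

r/h = 10/18, so r = (5/9)h
V = (1/3)πr²h = (1/3)π((5/9)h)²h = (25/243)πh³
dV/dh = (25/81)πh²
dh/dt = (dV/dt)/(dV/dh) = -7/((25/81)π·13²) = -567/(4225π) m/min
The level is dropping at 567/(4225π) ≈ 0.04272 m/min.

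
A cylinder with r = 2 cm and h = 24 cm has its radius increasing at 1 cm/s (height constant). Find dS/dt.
56π cm²/s

S = 2πrh + 2πr² (lateral + bases)
dS/dt = (2πh + 4πr)·dr/dt = (2π·24 + 4π·2)·1
= 56π cm²/s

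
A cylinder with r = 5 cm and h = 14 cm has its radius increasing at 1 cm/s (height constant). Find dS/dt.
48π cm²/s

S = 2πrh + 2πr² (lateral + bases)
dS/dt = (2πh + 4πr)·dr/dt = (2π·14 + 4π·5)·1
= 48π cm²/s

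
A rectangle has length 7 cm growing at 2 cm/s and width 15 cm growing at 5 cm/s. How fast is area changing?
65 cm²/s

A = lw
dA/dt = w·dl/dt + l·dw/dt = 15·2 + 7·5 = 65 cm²/s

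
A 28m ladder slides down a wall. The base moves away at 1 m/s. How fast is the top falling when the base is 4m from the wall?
√3/12 ≈ 0.1443 m/s

x² + y² = 28²
2x·dx/dt + 2y·dy/dt = 0
dy/dt = -x/y · dx/dt = -4/(16√3) · 1 = -√3/12 m/s
The top is descending at √3/12 ≈ 0.1443 m/s.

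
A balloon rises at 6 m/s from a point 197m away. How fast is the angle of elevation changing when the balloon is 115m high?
0.022716 rad/s

tan(θ) = y/197
sec²(θ) · dθ/dt = (1/197) · dy/dt
dθ/dt = cos²(θ)/197 · 6 = 197/(197² + 115²) · 6
dθ/dt = 0.022716 rad/s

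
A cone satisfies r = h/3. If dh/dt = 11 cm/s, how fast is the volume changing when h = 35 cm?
13475π/9 cm³/s

V = (1/3)π(h/3)²h = πh³/27
dV/dt = πh²/9 · 11
At h = 35: dV/dt = 13475π/9 cm³/s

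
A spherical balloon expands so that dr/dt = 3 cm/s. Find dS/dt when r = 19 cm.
456π cm²/s

S = 4πr²
dS/dt = dS/dr · dr/dt = 8πr · 3
At r = 19: dS/dt = 456π cm²/s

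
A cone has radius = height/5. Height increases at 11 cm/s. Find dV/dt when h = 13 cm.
1859π/25 cm³/s

V = (1/3)π(h/5)²h = πh³/75
dV/dt = πh²/25 · 11
At h = 13: dV/dt = 1859π/25 cm³/s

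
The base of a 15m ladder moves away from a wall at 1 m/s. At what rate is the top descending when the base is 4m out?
4√209/209 ≈ 0.2767 m/s

x² + y² = 15²
2x·dx/dt + 2y·dy/dt = 0
dy/dt = -x/y · dx/dt = -4/√209 · 1 = -4√209/209 m/s
The top is descending at 4√209/209 ≈ 0.2767 m/s.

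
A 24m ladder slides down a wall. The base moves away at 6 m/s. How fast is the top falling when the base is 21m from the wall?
14√15/5 ≈ 10.84 m/s

x² + y² = 24²
2x·dx/dt + 2y·dy/dt = 0
dy/dt = -x/y · dx/dt = -21/(3√15) · 6 = -14√15/5 m/s
The top is descending at 14√15/5 ≈ 10.84 m/s.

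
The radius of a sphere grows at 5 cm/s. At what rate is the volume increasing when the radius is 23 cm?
10580π cm³/s

V = (4/3)πr³
dV/dt = dV/dr · dr/dt = 4πr² · 5
At r = 23: dV/dt = 10580π cm³/s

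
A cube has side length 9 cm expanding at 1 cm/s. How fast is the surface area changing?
108 cm²/s

A = 6s²
dA/dt = 12s · ds/dt = 12·9·1 = 108 cm²/s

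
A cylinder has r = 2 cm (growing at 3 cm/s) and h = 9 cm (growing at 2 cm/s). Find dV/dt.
116π cm³/s

V = πr²h
dV/dt = 2πrh·dr/dt + πr²·dh/dt
= 2π(2)(9)(3) + π(2)²(2)
= 116π cm³/s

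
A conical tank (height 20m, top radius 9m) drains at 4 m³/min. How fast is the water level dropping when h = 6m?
400/(729π) ≈ 0.1747 m/min

r/h = 9/20, so r = (9/20)h
V = (1/3)πr²h = (1/3)π((9/20)h)²h = (27/400)πh³
dV/dh = (81/400)πh²
dh/dt = (dV/dt)/(dV/dh) = -4/((81/400)π·6²) = -400/(729π) m/min
The level is dropping at 400/(729π) ≈ 0.1747 m/min.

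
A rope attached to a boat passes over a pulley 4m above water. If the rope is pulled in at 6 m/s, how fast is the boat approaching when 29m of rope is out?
58√33/55 ≈ 6.058 m/s

rope² = x² + 4²
x = √(29² - 4²) = 5√33
dx/dt = (rope/x) · d(rope)/dt = (29/(5√33)) · (-6) = -58√33/55 m/s
The boat approaches at 58√33/55 ≈ 6.058 m/s.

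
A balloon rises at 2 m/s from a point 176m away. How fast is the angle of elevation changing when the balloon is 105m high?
0.008381 rad/s

tan(θ) = y/176
sec²(θ) · dθ/dt = (1/176) · dy/dt
dθ/dt = cos²(θ)/176 · 2 = 176/(176² + 105²) · 2
dθ/dt = 0.008381 rad/s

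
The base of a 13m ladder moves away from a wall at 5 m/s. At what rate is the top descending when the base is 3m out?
3√10/8 ≈ 1.186 m/s

x² + y² = 13²
2x·dx/dt + 2y·dy/dt = 0
dy/dt = -x/y · dx/dt = -3/(4√10) · 5 = -3√10/8 m/s
The top is descending at 3√10/8 ≈ 1.186 m/s.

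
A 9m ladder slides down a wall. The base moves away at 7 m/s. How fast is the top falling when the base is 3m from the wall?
7√2/4 ≈ 2.475 m/s

x² + y² = 9²
2x·dx/dt + 2y·dy/dt = 0
dy/dt = -x/y · dx/dt = -3/(6√2) · 7 = -7√2/4 m/s
The top is descending at 7√2/4 ≈ 2.475 m/s.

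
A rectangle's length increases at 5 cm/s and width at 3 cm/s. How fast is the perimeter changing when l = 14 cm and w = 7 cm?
16 cm/s

P = 2(l + w)
dP/dt = 2(dl/dt + dw/dt) = 2(5 + 3) = 16 cm/s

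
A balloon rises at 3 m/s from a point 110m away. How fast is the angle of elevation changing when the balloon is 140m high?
0.01041 rad/s

tan(θ) = y/110
sec²(θ) · dθ/dt = (1/110) · dy/dt
dθ/dt = cos²(θ)/110 · 3 = 110/(110² + 140²) · 3
dθ/dt = 0.01041 rad/s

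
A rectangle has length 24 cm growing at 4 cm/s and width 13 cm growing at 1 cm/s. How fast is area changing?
76 cm²/s

A = lw
dA/dt = w·dl/dt + l·dw/dt = 13·4 + 24·1 = 76 cm²/s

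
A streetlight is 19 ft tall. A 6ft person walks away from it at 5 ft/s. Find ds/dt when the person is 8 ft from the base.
30/13 ft/s

By similar triangles: 19/(x+s) = 6/s
Solving: s = 6x/13
ds/dt = 6/13 · dx/dt = 6/13 · 5 = 30/13 ft/s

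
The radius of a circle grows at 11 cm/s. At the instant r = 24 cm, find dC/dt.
22π cm/s

C = 2πr
dC/dt = 2π · dr/dt = 2π · 11 = 22π cm/s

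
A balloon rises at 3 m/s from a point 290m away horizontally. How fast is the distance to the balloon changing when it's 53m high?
159√86909/86909 ≈ 0.5393 m/s

z² = 290² + y²
z = √(290² + 53²) = √86909
dz/dt = y/z · dy/dt = 53/√86909 · 3 = 159√86909/86909 ≈ 0.5393 m/s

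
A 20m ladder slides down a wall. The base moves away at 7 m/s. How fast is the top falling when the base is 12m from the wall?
21/4 = 5.25 m/s

x² + y² = 20²
2x·dx/dt + 2y·dy/dt = 0
dy/dt = -x/y · dx/dt = -12/16 · 7 = -21/4 m/s
The top is descending at 21/4 = 5.25 m/s.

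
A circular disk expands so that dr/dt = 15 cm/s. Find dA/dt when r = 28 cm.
840π cm²/s

A = πr²
dA/dt = 2πr · dr/dt = 2π(28)(15) = 840π cm²/s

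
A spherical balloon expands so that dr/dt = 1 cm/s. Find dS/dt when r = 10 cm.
80π cm²/s

S = 4πr²
dS/dt = dS/dr · dr/dt = 8πr · 1
At r = 10: dS/dt = 80π cm²/s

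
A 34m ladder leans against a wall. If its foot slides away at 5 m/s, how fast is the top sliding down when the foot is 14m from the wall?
7√15/12 ≈ 2.259 m/s

x² + y² = 34²
2x·dx/dt + 2y·dy/dt = 0
dy/dt = -x/y · dx/dt = -14/(8√15) · 5 = -7√15/12 m/s
The top is descending at 7√15/12 ≈ 2.259 m/s.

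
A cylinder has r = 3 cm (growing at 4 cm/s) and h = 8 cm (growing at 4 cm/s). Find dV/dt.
228π cm³/s

V = πr²h
dV/dt = 2πrh·dr/dt + πr²·dh/dt
= 2π(3)(8)(4) + π(3)²(4)
= 228π cm³/s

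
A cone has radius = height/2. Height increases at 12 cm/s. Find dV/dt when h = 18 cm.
972π cm³/s

V = (1/3)π(h/2)²h = πh³/12
dV/dt = πh²/4 · 12
At h = 18: dV/dt = 972π cm³/s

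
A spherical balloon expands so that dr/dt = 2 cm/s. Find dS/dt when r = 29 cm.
464π cm²/s

S = 4πr²
dS/dt = dS/dr · dr/dt = 8πr · 2
At r = 29: dS/dt = 464π cm²/s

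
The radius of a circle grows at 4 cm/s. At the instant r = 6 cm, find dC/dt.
8π cm/s

C = 2πr
dC/dt = 2π · dr/dt = 2π · 4 = 8π cm/s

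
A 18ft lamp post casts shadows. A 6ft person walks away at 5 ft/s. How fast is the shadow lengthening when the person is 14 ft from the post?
5/2 ft/s

By similar triangles: 18/(x+s) = 6/s
Solving: s = 6x/12
ds/dt = 6/12 · dx/dt = 1/2 · 5 = 5/2 ft/s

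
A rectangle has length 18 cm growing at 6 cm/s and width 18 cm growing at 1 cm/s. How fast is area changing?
126 cm²/s

A = lw
dA/dt = w·dl/dt + l·dw/dt = 18·6 + 18·1 = 126 cm²/s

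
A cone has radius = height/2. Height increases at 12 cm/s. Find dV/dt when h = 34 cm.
3468π cm³/s

V = (1/3)π(h/2)²h = πh³/12
dV/dt = πh²/4 · 12
At h = 34: dV/dt = 3468π cm³/s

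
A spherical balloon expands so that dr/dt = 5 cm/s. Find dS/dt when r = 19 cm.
760π cm²/s

S = 4πr²
dS/dt = dS/dr · dr/dt = 8πr · 5
At r = 19: dS/dt = 760π cm²/s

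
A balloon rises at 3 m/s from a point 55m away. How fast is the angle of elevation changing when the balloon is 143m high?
0.007029 rad/s

tan(θ) = y/55
sec²(θ) · dθ/dt = (1/55) · dy/dt
dθ/dt = cos²(θ)/55 · 3 = 55/(55² + 143²) · 3
dθ/dt = 0.007029 rad/s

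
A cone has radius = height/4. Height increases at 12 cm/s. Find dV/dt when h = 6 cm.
27π cm³/s

V = (1/3)π(h/4)²h = πh³/48
dV/dt = πh²/16 · 12
At h = 6: dV/dt = 27π cm³/s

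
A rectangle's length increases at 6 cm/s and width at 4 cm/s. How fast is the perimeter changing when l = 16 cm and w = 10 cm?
20 cm/s

P = 2(l + w)
dP/dt = 2(dl/dt + dw/dt) = 2(6 + 4) = 20 cm/s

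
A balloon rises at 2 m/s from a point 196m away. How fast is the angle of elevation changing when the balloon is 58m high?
0.009382 rad/s

tan(θ) = y/196
sec²(θ) · dθ/dt = (1/196) · dy/dt
dθ/dt = cos²(θ)/196 · 2 = 196/(196² + 58²) · 2
dθ/dt = 0.009382 rad/s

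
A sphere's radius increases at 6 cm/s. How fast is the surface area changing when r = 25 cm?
1200π cm²/s

S = 4πr²
dS/dt = dS/dr · dr/dt = 8πr · 6
At r = 25: dS/dt = 1200π cm²/s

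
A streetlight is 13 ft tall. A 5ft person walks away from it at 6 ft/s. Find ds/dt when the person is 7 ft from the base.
15/4 ft/s

By similar triangles: 13/(x+s) = 5/s
Solving: s = 5x/8
ds/dt = 5/8 · dx/dt = 5/8 · 6 = 15/4 ft/s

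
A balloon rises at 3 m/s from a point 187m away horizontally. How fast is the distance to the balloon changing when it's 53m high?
159√37778/37778 ≈ 0.818 m/s

z² = 187² + y²
z = √(187² + 53²) = √37778
dz/dt = y/z · dy/dt = 53/√37778 · 3 = 159√37778/37778 ≈ 0.818 m/s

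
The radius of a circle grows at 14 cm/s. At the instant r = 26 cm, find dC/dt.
28π cm/s

C = 2πr
dC/dt = 2π · dr/dt = 2π · 14 = 28π cm/s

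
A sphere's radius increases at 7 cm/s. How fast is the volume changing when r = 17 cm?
8092π cm³/s

V = (4/3)πr³
dV/dt = dV/dr · dr/dt = 4πr² · 7
At r = 17: dV/dt = 8092π cm³/s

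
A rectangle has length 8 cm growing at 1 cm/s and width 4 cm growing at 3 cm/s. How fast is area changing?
28 cm²/s

A = lw
dA/dt = w·dl/dt + l·dw/dt = 4·1 + 8·3 = 28 cm²/s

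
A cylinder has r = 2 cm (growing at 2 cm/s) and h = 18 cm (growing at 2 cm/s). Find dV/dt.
152π cm³/s

V = πr²h
dV/dt = 2πrh·dr/dt + πr²·dh/dt
= 2π(2)(18)(2) + π(2)²(2)
= 152π cm³/s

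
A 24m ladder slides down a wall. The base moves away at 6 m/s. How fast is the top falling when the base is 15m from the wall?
10√39/13 ≈ 4.804 m/s

x² + y² = 24²
2x·dx/dt + 2y·dy/dt = 0
dy/dt = -x/y · dx/dt = -15/(3√39) · 6 = -10√39/13 m/s
The top is descending at 10√39/13 ≈ 4.804 m/s.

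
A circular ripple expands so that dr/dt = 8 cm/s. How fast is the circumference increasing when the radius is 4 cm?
16π cm/s

C = 2πr
dC/dt = 2π · dr/dt = 2π · 8 = 16π cm/s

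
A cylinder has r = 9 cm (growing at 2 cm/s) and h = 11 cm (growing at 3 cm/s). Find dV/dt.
639π cm³/s

V = πr²h
dV/dt = 2πrh·dr/dt + πr²·dh/dt
= 2π(9)(11)(2) + π(9)²(3)
= 639π cm³/s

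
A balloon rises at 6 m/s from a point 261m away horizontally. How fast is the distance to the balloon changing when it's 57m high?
57√7930/3965 ≈ 1.28 m/s

z² = 261² + y²
z = √(261² + 57²) = 3√7930
dz/dt = y/z · dy/dt = 57/(3√7930) · 6 = 57√7930/3965 ≈ 1.28 m/s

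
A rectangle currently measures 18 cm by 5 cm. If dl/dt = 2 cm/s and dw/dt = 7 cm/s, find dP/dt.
18 cm/s

P = 2(l + w)
dP/dt = 2(dl/dt + dw/dt) = 2(2 + 7) = 18 cm/s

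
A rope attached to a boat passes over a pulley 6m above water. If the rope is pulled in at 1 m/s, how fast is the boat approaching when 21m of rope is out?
7√5/15 ≈ 1.043 m/s

rope² = x² + 6²
x = √(21² - 6²) = 9√5
dx/dt = (rope/x) · d(rope)/dt = (21/(9√5)) · (-1) = -7√5/15 m/s
The boat approaches at 7√5/15 ≈ 1.043 m/s.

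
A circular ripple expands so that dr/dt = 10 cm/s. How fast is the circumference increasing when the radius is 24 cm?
20π cm/s

C = 2πr
dC/dt = 2π · dr/dt = 2π · 10 = 20π cm/s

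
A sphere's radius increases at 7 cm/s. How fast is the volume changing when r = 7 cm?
1372π cm³/s

V = (4/3)πr³
dV/dt = dV/dr · dr/dt = 4πr² · 7
At r = 7: dV/dt = 1372π cm³/s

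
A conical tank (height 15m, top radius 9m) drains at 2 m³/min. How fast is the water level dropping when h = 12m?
25/(648π) ≈ 0.01228 m/min

r/h = 9/15, so r = (3/5)h
V = (1/3)πr²h = (1/3)π((3/5)h)²h = (3/25)πh³
dV/dh = (9/25)πh²
dh/dt = (dV/dt)/(dV/dh) = -2/((9/25)π·12²) = -25/(648π) m/min
The level is dropping at 25/(648π) ≈ 0.01228 m/min.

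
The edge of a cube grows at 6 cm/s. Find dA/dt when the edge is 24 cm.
1728 cm²/s

A = 6s²
dA/dt = 12s · ds/dt = 12·24·6 = 1728 cm²/s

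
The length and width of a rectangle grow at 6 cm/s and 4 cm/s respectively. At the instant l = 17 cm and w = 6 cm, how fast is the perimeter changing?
20 cm/s

P = 2(l + w)
dP/dt = 2(dl/dt + dw/dt) = 2(6 + 4) = 20 cm/s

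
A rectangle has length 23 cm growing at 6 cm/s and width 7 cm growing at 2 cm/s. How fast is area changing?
88 cm²/s

A = lw
dA/dt = w·dl/dt + l·dw/dt = 7·6 + 23·2 = 88 cm²/s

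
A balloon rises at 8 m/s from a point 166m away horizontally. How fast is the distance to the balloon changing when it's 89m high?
712√35477/35477 ≈ 3.78 m/s

z² = 166² + y²
z = √(166² + 89²) = √35477
dz/dt = y/z · dy/dt = 89/√35477 · 8 = 712√35477/35477 ≈ 3.78 m/s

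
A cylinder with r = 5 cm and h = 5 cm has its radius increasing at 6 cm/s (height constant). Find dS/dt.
180π cm²/s

S = 2πrh + 2πr² (lateral + bases)
dS/dt = (2πh + 4πr)·dr/dt = (2π·5 + 4π·5)·6
= 180π cm²/s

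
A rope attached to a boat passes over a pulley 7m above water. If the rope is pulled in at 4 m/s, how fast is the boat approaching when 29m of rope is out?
29√22/33 ≈ 4.122 m/s

rope² = x² + 7²
x = √(29² - 7²) = 6√22
dx/dt = (rope/x) · d(rope)/dt = (29/(6√22)) · (-4) = -29√22/33 m/s
The boat approaches at 29√22/33 ≈ 4.122 m/s.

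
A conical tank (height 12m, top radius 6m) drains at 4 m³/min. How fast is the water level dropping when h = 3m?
16/(9π) ≈ 0.5659 m/min

r/h = 6/12, so r = (1/2)h
V = (1/3)πr²h = (1/3)π((1/2)h)²h = (1/12)πh³
dV/dh = (1/4)πh²
dh/dt = (dV/dt)/(dV/dh) = -4/((1/4)π·3²) = -16/(9π) m/min
The level is dropping at 16/(9π) ≈ 0.5659 m/min.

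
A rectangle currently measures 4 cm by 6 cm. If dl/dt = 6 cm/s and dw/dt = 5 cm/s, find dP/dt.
22 cm/s

P = 2(l + w)
dP/dt = 2(dl/dt + dw/dt) = 2(6 + 5) = 22 cm/s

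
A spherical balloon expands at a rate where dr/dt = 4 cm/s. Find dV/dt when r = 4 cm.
256π cm³/s

V = (4/3)πr³
dV/dt = dV/dr · dr/dt = 4πr² · 4
At r = 4: dV/dt = 256π cm³/s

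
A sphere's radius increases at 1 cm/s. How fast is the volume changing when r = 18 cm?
1296π cm³/s

V = (4/3)πr³
dV/dt = dV/dr · dr/dt = 4πr² · 1
At r = 18: dV/dt = 1296π cm³/s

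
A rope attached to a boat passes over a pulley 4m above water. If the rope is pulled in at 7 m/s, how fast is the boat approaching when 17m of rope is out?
17√273/39 ≈ 7.202 m/s

rope² = x² + 4²
x = √(17² - 4²) = √273
dx/dt = (rope/x) · d(rope)/dt = (17/√273) · (-7) = -17√273/39 m/s
The boat approaches at 17√273/39 ≈ 7.202 m/s.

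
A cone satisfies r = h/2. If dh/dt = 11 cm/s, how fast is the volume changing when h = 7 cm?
539π/4 cm³/s

V = (1/3)π(h/2)²h = πh³/12
dV/dt = πh²/4 · 11
At h = 7: dV/dt = 539π/4 cm³/s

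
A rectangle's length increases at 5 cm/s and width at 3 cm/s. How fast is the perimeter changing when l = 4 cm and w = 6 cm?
16 cm/s

P = 2(l + w)
dP/dt = 2(dl/dt + dw/dt) = 2(5 + 3) = 16 cm/s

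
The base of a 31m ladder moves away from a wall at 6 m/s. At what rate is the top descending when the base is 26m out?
52√285/95 ≈ 9.241 m/s

x² + y² = 31²
2x·dx/dt + 2y·dy/dt = 0
dy/dt = -x/y · dx/dt = -26/√285 · 6 = -52√285/95 m/s
The top is descending at 52√285/95 ≈ 9.241 m/s.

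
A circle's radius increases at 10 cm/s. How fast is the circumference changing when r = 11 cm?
20π cm/s

C = 2πr
dC/dt = 2π · dr/dt = 2π · 10 = 20π cm/s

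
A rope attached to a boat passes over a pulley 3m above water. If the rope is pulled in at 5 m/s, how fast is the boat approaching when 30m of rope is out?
50√11/33 ≈ 5.025 m/s

rope² = x² + 3²
x = √(30² - 3²) = 9√11
dx/dt = (rope/x) · d(rope)/dt = (30/(9√11)) · (-5) = -50√11/33 m/s
The boat approaches at 50√11/33 ≈ 5.025 m/s.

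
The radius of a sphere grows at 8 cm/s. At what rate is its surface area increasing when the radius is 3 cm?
192π cm²/s

S = 4πr²
dS/dt = dS/dr · dr/dt = 8πr · 8
At r = 3: dS/dt = 192π cm²/s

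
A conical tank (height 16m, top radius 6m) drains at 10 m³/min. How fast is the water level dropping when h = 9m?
640/(729π) ≈ 0.2794 m/min

r/h = 6/16, so r = (3/8)h
V = (1/3)πr²h = (1/3)π((3/8)h)²h = (3/64)πh³
dV/dh = (9/64)πh²
dh/dt = (dV/dt)/(dV/dh) = -10/((9/64)π·9²) = -640/(729π) m/min
The level is dropping at 640/(729π) ≈ 0.2794 m/min.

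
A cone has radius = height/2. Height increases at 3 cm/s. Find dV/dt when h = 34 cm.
867π cm³/s

V = (1/3)π(h/2)²h = πh³/12
dV/dt = πh²/4 · 3
At h = 34: dV/dt = 867π cm³/s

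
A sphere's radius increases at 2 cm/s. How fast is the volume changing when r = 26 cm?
5408π cm³/s

V = (4/3)πr³
dV/dt = dV/dr · dr/dt = 4πr² · 2
At r = 26: dV/dt = 5408π cm³/s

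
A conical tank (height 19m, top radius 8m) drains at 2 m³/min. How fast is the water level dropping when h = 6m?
361/(1152π) ≈ 0.09975 m/min

r/h = 8/19, so r = (8/19)h
V = (1/3)πr²h = (1/3)π((8/19)h)²h = (64/1083)πh³
dV/dh = (64/361)πh²
dh/dt = (dV/dt)/(dV/dh) = -2/((64/361)π·6²) = -361/(1152π) m/min
The level is dropping at 361/(1152π) ≈ 0.09975 m/min.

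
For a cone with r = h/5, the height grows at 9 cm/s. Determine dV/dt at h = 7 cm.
441π/25 cm³/s

V = (1/3)π(h/5)²h = πh³/75
dV/dt = πh²/25 · 9
At h = 7: dV/dt = 441π/25 cm³/s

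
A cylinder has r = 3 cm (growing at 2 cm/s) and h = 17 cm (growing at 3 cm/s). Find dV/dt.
231π cm³/s

V = πr²h
dV/dt = 2πrh·dr/dt + πr²·dh/dt
= 2π(3)(17)(2) + π(3)²(3)
= 231π cm³/s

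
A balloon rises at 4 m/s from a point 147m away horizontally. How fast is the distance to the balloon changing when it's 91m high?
26√610/305 ≈ 2.105 m/s

z² = 147² + y²
z = √(147² + 91²) = 7√610
dz/dt = y/z · dy/dt = 91/(7√610) · 4 = 26√610/305 ≈ 2.105 m/s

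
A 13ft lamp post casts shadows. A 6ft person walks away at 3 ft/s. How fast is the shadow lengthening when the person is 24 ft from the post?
18/7 ft/s

By similar triangles: 13/(x+s) = 6/s
Solving: s = 6x/7
ds/dt = 6/7 · dx/dt = 6/7 · 3 = 18/7 ft/s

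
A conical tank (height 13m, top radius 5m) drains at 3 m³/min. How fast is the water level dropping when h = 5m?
507/(625π) ≈ 0.2582 m/min

r/h = 5/13, so r = (5/13)h
V = (1/3)πr²h = (1/3)π((5/13)h)²h = (25/507)πh³
dV/dh = (25/169)πh²
dh/dt = (dV/dt)/(dV/dh) = -3/((25/169)π·5²) = -507/(625π) m/min
The level is dropping at 507/(625π) ≈ 0.2582 m/min.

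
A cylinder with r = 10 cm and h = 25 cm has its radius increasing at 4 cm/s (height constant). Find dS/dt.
360π cm²/s

S = 2πrh + 2πr² (lateral + bases)
dS/dt = (2πh + 4πr)·dr/dt = (2π·25 + 4π·10)·4
= 360π cm²/s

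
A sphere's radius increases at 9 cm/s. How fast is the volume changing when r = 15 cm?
8100π cm³/s

V = (4/3)πr³
dV/dt = dV/dr · dr/dt = 4πr² · 9
At r = 15: dV/dt = 8100π cm³/s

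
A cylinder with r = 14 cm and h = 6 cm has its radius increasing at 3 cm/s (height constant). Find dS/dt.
204π cm²/s

S = 2πrh + 2πr² (lateral + bases)
dS/dt = (2πh + 4πr)·dr/dt = (2π·6 + 4π·14)·3
= 204π cm²/s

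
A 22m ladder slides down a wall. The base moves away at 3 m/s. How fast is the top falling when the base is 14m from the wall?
7√2/4 ≈ 2.475 m/s

x² + y² = 22²
2x·dx/dt + 2y·dy/dt = 0
dy/dt = -x/y · dx/dt = -14/(12√2) · 3 = -7√2/4 m/s
The top is descending at 7√2/4 ≈ 2.475 m/s.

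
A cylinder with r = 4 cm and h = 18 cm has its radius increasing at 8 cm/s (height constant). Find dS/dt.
416π cm²/s

S = 2πrh + 2πr² (lateral + bases)
dS/dt = (2πh + 4πr)·dr/dt = (2π·18 + 4π·4)·8
= 416π cm²/s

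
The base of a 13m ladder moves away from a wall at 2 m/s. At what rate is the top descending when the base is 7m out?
7√30/30 ≈ 1.278 m/s

x² + y² = 13²
2x·dx/dt + 2y·dy/dt = 0
dy/dt = -x/y · dx/dt = -7/(2√30) · 2 = -7√30/30 m/s
The top is descending at 7√30/30 ≈ 1.278 m/s.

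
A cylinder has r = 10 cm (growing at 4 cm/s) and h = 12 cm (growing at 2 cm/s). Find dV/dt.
1160π cm³/s

V = πr²h
dV/dt = 2πrh·dr/dt + πr²·dh/dt
= 2π(10)(12)(4) + π(10)²(2)
= 1160π cm³/s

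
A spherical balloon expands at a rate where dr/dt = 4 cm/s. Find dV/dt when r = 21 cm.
7056π cm³/s

V = (4/3)πr³
dV/dt = dV/dr · dr/dt = 4πr² · 4
At r = 21: dV/dt = 7056π cm³/s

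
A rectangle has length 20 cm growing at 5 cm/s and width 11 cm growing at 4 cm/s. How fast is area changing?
135 cm²/s

A = lw
dA/dt = w·dl/dt + l·dw/dt = 11·5 + 20·4 = 135 cm²/s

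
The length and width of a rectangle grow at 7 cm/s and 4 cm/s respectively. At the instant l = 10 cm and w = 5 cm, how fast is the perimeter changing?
22 cm/s

P = 2(l + w)
dP/dt = 2(dl/dt + dw/dt) = 2(7 + 4) = 22 cm/s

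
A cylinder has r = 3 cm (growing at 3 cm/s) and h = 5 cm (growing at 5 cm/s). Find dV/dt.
135π cm³/s

V = πr²h
dV/dt = 2πrh·dr/dt + πr²·dh/dt
= 2π(3)(5)(3) + π(3)²(5)
= 135π cm³/s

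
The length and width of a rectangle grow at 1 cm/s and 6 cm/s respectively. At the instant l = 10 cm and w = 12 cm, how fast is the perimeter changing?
14 cm/s

P = 2(l + w)
dP/dt = 2(dl/dt + dw/dt) = 2(1 + 6) = 14 cm/s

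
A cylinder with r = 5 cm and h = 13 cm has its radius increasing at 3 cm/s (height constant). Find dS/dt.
138π cm²/s

S = 2πrh + 2πr² (lateral + bases)
dS/dt = (2πh + 4πr)·dr/dt = (2π·13 + 4π·5)·3
= 138π cm²/s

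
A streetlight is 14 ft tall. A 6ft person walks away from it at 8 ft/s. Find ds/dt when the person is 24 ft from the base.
6 ft/s

By similar triangles: 14/(x+s) = 6/s
Solving: s = 6x/8
ds/dt = 6/8 · dx/dt = 3/4 · 8 = 6 ft/s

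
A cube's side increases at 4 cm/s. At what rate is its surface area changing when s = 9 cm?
432 cm²/s

A = 6s²
dA/dt = 12s · ds/dt = 12·9·4 = 432 cm²/s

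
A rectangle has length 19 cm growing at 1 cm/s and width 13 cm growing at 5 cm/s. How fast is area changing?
108 cm²/s

A = lw
dA/dt = w·dl/dt + l·dw/dt = 13·1 + 19·5 = 108 cm²/s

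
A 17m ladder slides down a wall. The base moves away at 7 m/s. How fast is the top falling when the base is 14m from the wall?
98√93/93 ≈ 10.16 m/s

x² + y² = 17²
2x·dx/dt + 2y·dy/dt = 0
dy/dt = -x/y · dx/dt = -14/√93 · 7 = -98√93/93 m/s
The top is descending at 98√93/93 ≈ 10.16 m/s.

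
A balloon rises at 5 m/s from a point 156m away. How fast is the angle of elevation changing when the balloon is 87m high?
0.024448 rad/s

tan(θ) = y/156
sec²(θ) · dθ/dt = (1/156) · dy/dt
dθ/dt = cos²(θ)/156 · 5 = 156/(156² + 87²) · 5
dθ/dt = 0.024448 rad/s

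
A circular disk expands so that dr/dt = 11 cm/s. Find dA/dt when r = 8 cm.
176π cm²/s

A = πr²
dA/dt = 2πr · dr/dt = 2π(8)(11) = 176π cm²/s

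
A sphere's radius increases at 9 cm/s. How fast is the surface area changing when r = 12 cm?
864π cm²/s

S = 4πr²
dS/dt = dS/dr · dr/dt = 8πr · 9
At r = 12: dS/dt = 864π cm²/s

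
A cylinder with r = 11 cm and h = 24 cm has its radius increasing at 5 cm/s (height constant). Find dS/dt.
460π cm²/s

S = 2πrh + 2πr² (lateral + bases)
dS/dt = (2πh + 4πr)·dr/dt = (2π·24 + 4π·11)·5
= 460π cm²/s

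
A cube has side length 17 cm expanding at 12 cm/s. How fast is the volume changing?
10404 cm³/s

V = s³
dV/dt = 3s² · ds/dt = 3·17²·12 = 10404 cm³/s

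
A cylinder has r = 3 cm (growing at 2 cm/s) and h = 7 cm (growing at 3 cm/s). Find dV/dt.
111π cm³/s

V = πr²h
dV/dt = 2πrh·dr/dt + πr²·dh/dt
= 2π(3)(7)(2) + π(3)²(3)
= 111π cm³/s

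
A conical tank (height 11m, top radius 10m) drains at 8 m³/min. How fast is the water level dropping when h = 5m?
242/(625π) ≈ 0.1232 m/min

r/h = 10/11, so r = (10/11)h
V = (1/3)πr²h = (1/3)π((10/11)h)²h = (100/363)πh³
dV/dh = (100/121)πh²
dh/dt = (dV/dt)/(dV/dh) = -8/((100/121)π·5²) = -242/(625π) m/min
The level is dropping at 242/(625π) ≈ 0.1232 m/min.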